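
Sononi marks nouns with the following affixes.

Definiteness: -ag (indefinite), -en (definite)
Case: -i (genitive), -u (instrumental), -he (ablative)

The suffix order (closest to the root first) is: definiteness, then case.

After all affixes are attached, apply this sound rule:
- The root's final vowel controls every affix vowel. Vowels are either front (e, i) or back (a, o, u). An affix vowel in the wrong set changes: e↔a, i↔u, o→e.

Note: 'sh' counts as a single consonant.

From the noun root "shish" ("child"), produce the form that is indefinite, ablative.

Attach definiteness indefinite -ag → shishag.
Attach case ablative -he → shishaghe.
Apply vowel harmony: shishaghe → shisheghe.

shisheghe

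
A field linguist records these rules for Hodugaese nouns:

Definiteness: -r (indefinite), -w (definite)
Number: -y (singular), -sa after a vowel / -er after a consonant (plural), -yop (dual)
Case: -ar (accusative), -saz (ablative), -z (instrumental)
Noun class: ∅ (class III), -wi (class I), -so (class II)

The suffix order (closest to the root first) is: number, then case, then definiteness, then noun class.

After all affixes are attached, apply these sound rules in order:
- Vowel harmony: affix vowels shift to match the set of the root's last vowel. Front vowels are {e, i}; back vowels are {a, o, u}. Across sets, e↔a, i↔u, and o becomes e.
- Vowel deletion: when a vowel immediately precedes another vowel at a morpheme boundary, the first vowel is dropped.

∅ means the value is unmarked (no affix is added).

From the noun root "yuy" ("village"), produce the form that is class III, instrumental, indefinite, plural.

Attach number plural -er (after consonant 'y') → yuyer.
Attach case instrumental -z → yuyerz.
Attach definiteness indefinite -r → yuyerzr.
noun class = class III: zero marking, form stays yuyerzr.
Apply vowel harmony: yuyerzr → yuyarzr.
Vowel deletion: no change.

yuyarzr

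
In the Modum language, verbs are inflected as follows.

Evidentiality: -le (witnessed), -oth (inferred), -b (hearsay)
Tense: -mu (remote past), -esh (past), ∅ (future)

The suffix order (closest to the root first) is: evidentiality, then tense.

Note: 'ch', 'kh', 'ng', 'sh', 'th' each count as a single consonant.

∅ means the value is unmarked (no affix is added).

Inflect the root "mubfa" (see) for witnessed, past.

mubfaleesh

Attach evidentiality witnessed -le → mubfale.
Attach tense past -esh → mubfaleesh.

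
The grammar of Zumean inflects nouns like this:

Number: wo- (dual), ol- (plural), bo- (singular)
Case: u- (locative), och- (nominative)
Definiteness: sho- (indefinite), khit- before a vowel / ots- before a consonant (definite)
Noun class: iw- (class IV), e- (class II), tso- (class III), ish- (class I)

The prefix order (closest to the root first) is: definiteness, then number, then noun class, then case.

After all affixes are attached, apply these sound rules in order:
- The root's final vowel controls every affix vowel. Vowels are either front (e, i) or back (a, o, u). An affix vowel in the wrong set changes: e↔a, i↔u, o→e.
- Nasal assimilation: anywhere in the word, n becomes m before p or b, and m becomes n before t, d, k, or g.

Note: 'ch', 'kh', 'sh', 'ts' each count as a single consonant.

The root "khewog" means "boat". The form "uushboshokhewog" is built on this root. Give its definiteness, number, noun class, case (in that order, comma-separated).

Segment: u-ish-bo-sho-khewog.
definiteness: sho- → indefinite.
number: bo- → singular.
noun class: ish- → class I.
case: u- → locative.

indefinite, singular, class I, locative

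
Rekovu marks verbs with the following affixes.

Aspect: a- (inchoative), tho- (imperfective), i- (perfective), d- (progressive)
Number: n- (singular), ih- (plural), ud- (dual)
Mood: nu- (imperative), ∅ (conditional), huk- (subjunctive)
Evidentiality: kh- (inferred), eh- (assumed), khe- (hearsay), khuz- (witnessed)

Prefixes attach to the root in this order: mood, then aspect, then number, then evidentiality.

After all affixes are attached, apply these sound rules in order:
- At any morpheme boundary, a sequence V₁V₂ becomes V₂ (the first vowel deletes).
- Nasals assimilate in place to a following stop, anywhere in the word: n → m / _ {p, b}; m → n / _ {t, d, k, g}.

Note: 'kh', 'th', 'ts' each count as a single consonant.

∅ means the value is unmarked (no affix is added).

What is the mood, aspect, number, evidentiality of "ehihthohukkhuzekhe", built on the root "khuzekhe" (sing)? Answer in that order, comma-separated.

Segment: eh-ih-tho-huk-khuzekhe.
mood: huk- → subjunctive.
aspect: tho- → imperfective.
number: ih- → plural.
evidentiality: eh- → assumed.

subjunctive, imperfective, plural, assumed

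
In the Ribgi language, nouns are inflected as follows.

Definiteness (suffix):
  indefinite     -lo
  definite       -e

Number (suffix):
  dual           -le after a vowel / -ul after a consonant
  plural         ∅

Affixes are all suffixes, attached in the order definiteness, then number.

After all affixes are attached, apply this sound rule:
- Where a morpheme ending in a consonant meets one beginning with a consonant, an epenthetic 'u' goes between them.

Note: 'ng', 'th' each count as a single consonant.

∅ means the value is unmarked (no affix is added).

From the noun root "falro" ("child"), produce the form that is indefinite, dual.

falrolole

Attach definiteness indefinite -lo → falrolo.
Attach number dual -le (after vowel 'o') → falrolole.
Epenthesis: no change.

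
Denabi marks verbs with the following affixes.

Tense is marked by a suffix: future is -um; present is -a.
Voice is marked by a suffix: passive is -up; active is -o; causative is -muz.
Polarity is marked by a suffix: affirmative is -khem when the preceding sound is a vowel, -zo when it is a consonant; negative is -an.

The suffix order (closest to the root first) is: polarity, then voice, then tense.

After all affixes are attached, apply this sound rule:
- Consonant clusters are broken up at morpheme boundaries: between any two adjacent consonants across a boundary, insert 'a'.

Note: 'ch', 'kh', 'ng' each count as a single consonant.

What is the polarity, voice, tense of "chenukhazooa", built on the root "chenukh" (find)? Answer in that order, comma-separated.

affirmative, active, present

Segment: chenukh-zo-o-a.
polarity: -khem/zo → affirmative.
voice: -o → active.
tense: -a → present.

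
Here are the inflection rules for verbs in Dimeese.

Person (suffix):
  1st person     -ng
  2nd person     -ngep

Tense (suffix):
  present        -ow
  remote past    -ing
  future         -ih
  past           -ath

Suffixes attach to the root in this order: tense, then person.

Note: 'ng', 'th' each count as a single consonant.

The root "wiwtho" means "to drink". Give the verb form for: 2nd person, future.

wiwthoihngep

Attach tense future -ih → wiwthoih.
Attach person 2nd person -ngep → wiwthoihngep.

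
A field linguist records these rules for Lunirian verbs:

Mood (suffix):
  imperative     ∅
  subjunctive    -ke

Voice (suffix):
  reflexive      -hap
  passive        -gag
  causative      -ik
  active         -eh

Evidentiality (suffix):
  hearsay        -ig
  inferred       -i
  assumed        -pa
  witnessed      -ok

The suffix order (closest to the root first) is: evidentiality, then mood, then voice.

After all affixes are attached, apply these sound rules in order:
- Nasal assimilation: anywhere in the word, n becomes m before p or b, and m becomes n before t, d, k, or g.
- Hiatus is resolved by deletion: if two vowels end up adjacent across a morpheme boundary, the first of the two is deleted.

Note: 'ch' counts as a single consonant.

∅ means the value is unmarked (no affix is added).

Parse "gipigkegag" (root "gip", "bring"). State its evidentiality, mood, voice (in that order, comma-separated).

hearsay, subjunctive, passive

Segment: gip-ig-ke-gag.
evidentiality: -ig → hearsay.
mood: -ke → subjunctive.
voice: -gag → passive.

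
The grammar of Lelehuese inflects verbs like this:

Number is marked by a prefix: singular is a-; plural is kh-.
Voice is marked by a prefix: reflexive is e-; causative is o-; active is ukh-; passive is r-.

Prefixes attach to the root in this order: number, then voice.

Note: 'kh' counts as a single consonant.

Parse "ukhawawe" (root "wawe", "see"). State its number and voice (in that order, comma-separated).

singular, active

Segment: ukh-a-wawe.
number: a- → singular.
voice: ukh- → active.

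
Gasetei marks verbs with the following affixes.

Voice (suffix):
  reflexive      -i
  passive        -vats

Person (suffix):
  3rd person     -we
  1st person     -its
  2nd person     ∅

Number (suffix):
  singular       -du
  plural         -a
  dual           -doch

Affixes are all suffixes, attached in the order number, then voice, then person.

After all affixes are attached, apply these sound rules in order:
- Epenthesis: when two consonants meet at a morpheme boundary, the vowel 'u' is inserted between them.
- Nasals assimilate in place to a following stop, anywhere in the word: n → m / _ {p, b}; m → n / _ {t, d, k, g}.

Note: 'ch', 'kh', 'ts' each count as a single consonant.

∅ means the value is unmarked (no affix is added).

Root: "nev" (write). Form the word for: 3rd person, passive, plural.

Attach number plural -a → neva.
Attach voice passive -vats → nevavats.
Attach person 3rd person -we → nevavatswe.
Apply epenthesis: nevavatswe → nevavatsuwe.
Nasal assimilation: no change.

nevavatsuwe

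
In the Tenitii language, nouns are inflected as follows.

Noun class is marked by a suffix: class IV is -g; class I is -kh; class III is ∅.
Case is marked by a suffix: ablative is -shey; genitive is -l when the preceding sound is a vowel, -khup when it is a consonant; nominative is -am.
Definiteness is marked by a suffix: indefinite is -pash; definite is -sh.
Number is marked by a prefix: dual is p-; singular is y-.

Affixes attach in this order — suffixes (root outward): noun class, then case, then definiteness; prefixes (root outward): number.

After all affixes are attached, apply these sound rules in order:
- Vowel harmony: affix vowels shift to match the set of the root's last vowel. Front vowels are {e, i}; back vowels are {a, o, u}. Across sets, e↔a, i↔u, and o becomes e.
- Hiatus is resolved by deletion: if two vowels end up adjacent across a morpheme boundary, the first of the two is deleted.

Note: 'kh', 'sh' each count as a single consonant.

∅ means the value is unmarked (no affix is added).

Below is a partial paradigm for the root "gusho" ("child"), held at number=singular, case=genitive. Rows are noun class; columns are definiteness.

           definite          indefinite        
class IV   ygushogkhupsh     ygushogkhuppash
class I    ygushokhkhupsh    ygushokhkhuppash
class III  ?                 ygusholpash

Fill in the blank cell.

Attach number singular y- → ygusho.
noun class = class III: zero marking, form stays ygusho.
Attach case genitive -l (after vowel 'o') → ygushol.
Attach definiteness definite -sh → ygusholsh.
Vowel harmony: no change.
Vowel deletion: no change.

ygusholsh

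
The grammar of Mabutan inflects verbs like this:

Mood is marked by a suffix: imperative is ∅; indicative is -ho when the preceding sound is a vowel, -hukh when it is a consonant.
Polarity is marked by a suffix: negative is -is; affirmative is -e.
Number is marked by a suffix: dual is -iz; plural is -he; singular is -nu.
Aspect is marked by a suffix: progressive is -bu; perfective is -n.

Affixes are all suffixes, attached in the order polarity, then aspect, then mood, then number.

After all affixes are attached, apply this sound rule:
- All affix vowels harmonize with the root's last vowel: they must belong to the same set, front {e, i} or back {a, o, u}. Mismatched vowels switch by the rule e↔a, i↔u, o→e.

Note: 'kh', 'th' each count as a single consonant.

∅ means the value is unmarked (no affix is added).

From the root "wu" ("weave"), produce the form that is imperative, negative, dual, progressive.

Attach polarity negative -is → wuis.
Attach aspect progressive -bu → wuisbu.
mood = imperative: zero marking, form stays wuisbu.
Attach number dual -iz → wuisbuiz.
Apply vowel harmony: wuisbuiz → wuusbuuz.

wuusbuuz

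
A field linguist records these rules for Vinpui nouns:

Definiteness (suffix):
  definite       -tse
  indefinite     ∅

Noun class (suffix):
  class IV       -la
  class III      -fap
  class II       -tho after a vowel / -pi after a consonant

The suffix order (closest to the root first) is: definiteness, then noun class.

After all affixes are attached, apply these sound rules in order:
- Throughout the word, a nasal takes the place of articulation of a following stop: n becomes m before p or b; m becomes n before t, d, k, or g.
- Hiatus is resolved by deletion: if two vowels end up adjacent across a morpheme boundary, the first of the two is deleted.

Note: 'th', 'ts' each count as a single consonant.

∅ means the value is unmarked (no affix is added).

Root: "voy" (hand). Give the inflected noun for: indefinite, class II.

voypi

definiteness = indefinite: zero marking, form stays voy.
Attach noun class class II -pi (after consonant 'y') → voypi.
Nasal assimilation: no change.
Vowel deletion: no change.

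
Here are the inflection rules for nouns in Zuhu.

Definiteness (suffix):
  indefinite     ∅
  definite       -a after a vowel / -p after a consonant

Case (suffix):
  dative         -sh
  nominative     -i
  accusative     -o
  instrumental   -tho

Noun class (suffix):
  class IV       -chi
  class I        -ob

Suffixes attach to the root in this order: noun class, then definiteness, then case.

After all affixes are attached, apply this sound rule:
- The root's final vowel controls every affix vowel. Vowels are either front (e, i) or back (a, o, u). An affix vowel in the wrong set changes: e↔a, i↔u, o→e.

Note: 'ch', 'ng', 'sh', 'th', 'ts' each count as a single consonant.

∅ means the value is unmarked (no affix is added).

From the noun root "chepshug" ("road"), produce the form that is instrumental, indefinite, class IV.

Attach noun class class IV -chi → chepshugchi.
definiteness = indefinite: zero marking, form stays chepshugchi.
Attach case instrumental -tho → chepshugchitho.
Apply vowel harmony: chepshugchitho → chepshugchutho.

chepshugchutho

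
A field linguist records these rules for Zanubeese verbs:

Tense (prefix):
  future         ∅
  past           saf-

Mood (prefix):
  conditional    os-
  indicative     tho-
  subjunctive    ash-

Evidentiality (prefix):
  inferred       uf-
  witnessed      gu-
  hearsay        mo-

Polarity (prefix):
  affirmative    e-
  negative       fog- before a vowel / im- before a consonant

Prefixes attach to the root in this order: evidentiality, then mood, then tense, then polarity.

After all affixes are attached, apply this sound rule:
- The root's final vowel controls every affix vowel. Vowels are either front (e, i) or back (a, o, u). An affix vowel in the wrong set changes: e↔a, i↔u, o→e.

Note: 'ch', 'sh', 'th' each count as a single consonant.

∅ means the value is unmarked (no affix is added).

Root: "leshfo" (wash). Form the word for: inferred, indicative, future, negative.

umthoufleshfo

Attach evidentiality inferred uf- → ufleshfo.
Attach mood indicative tho- → thoufleshfo.
tense = future: zero marking, form stays thoufleshfo.
Attach polarity negative im- (before consonant 'th') → imthoufleshfo.
Apply vowel harmony: imthoufleshfo → umthoufleshfo.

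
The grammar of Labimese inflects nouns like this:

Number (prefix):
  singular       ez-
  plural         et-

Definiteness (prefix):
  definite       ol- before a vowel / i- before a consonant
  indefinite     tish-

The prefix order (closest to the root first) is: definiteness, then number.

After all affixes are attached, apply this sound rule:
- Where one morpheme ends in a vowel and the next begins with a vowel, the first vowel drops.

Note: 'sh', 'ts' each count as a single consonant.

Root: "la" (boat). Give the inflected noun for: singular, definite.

Attach definiteness definite i- (before consonant 'l') → ila.
Attach number singular ez- → ezila.
Vowel deletion: no change.

ezila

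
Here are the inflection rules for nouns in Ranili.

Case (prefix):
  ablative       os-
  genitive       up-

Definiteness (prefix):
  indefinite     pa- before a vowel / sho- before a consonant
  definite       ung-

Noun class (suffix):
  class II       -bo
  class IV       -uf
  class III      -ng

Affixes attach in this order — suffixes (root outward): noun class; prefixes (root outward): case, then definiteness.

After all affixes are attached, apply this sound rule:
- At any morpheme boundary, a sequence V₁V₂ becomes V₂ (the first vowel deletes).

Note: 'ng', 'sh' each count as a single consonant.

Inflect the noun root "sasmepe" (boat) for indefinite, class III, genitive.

Attach case genitive up- → upsasmepe.
Attach noun class class III -ng → upsasmepeng.
Attach definiteness indefinite pa- (before vowel 'u') → paupsasmepeng.
Apply vowel deletion: paupsasmepeng → pupsasmepeng.

pupsasmepeng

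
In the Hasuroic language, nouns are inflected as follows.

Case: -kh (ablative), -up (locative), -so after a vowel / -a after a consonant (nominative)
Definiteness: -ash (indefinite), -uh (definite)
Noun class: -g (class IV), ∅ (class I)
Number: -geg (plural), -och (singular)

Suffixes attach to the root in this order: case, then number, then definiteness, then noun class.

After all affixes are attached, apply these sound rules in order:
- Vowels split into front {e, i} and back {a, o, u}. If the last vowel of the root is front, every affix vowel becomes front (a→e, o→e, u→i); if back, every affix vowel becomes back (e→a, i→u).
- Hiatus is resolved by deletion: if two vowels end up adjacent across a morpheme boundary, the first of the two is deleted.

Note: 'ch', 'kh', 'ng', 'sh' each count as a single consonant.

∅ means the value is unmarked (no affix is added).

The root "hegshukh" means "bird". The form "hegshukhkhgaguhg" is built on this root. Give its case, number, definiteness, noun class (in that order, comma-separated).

Segment: hegshukh-kh-geg-uh-g.
case: -kh → ablative.
number: -geg → plural.
definiteness: -uh → definite.
noun class: -g → class IV.

ablative, plural, definite, class IV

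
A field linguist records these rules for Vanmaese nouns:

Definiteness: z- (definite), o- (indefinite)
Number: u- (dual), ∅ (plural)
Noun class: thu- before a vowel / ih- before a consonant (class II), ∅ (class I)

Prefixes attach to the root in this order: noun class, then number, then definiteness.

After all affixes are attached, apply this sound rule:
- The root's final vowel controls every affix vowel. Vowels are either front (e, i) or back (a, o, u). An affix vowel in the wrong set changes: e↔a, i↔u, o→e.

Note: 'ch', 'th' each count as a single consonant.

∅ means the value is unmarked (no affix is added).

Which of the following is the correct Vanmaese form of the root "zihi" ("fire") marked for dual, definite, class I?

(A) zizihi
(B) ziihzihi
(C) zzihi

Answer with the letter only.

A

noun class = class I: zero marking, form stays zihi.
Attach number dual u- → uzihi.
Attach definiteness definite z- → zuzihi.
Apply vowel harmony: zuzihi → zizihi.
So the correct form is zizihi, option (A).
(B) ziihzihi is wrong: it uses class II instead of class I for noun class.
(C) zzihi is wrong: it uses plural instead of dual for number.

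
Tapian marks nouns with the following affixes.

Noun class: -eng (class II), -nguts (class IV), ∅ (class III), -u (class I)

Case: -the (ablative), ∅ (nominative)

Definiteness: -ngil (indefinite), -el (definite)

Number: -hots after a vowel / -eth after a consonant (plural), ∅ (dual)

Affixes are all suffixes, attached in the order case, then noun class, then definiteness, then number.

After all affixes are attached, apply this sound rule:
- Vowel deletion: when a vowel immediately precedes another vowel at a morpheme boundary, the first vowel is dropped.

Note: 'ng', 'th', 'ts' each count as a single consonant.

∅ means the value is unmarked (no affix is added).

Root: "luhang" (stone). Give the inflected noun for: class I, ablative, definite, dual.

Attach case ablative -the → luhangthe.
Attach noun class class I -u → luhangtheu.
Attach definiteness definite -el → luhangtheuel.
number = dual: zero marking, form stays luhangtheuel.
Apply vowel deletion: luhangtheuel → luhangthel.

luhangthel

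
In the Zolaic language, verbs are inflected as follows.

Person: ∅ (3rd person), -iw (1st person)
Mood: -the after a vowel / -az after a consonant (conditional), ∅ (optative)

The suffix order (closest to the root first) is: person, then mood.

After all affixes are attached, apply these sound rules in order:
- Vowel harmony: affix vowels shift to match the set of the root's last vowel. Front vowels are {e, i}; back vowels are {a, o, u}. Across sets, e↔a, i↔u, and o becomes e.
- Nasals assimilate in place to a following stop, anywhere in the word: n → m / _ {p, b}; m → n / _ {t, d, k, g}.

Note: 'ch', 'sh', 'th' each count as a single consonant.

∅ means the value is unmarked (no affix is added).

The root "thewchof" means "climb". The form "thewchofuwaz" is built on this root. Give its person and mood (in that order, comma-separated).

1st person, conditional

Segment: thewchof-iw-az.
person: -iw → 1st person.
mood: -the/az → conditional.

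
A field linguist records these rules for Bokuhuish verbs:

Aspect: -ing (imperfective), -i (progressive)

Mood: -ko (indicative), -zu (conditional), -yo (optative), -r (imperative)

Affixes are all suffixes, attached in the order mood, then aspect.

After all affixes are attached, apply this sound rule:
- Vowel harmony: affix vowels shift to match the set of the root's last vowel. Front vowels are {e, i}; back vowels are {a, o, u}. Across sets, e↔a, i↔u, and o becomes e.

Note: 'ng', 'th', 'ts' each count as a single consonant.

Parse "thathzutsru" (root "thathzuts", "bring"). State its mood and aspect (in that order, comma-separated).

imperative, progressive

Segment: thathzuts-r-i.
mood: -r → imperative.
aspect: -i → progressive.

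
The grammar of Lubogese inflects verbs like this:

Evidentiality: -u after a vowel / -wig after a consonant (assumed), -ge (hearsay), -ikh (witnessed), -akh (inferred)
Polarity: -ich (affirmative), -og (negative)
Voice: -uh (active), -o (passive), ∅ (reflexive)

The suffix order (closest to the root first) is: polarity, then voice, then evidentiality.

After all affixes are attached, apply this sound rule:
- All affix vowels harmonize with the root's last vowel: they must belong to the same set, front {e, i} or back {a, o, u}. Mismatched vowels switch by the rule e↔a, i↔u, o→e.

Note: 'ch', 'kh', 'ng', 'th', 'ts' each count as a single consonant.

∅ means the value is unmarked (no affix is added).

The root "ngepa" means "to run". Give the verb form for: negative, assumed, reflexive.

ngepaogwug

Attach polarity negative -og → ngepaog.
voice = reflexive: zero marking, form stays ngepaog.
Attach evidentiality assumed -wig (after consonant 'g') → ngepaogwig.
Apply vowel harmony: ngepaogwig → ngepaogwug.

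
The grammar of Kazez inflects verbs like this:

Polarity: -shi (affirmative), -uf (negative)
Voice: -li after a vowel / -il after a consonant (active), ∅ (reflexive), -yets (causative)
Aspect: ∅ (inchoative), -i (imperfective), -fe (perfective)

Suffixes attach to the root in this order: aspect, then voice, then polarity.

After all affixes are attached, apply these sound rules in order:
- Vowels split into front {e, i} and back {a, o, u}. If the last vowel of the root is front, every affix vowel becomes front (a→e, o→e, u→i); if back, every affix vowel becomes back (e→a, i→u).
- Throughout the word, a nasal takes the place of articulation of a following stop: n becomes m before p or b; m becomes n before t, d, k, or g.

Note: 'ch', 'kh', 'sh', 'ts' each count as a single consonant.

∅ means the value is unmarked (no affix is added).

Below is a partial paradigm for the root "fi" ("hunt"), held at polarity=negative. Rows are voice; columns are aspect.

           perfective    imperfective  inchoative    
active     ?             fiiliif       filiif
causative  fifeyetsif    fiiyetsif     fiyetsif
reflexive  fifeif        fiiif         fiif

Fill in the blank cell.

fifeliif

Attach aspect perfective -fe → fife.
Attach voice active -li (after vowel 'e') → fifeli.
Attach polarity negative -uf → fifeliuf.
Apply vowel harmony: fifeliuf → fifeliif.
Nasal assimilation: no change.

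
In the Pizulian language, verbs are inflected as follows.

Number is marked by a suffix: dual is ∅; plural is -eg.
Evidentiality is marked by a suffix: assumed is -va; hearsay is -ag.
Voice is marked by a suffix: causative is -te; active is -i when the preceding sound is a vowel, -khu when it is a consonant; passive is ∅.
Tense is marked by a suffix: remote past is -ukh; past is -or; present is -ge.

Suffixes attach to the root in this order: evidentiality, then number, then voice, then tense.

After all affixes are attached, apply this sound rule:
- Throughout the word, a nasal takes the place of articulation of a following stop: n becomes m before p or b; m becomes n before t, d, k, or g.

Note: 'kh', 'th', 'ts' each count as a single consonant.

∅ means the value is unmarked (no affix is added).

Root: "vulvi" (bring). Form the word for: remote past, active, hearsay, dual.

Attach evidentiality hearsay -ag → vulviag.
number = dual: zero marking, form stays vulviag.
Attach voice active -khu (after consonant 'g') → vulviagkhu.
Attach tense remote past -ukh → vulviagkhuukh.
Nasal assimilation: no change.

vulviagkhuukh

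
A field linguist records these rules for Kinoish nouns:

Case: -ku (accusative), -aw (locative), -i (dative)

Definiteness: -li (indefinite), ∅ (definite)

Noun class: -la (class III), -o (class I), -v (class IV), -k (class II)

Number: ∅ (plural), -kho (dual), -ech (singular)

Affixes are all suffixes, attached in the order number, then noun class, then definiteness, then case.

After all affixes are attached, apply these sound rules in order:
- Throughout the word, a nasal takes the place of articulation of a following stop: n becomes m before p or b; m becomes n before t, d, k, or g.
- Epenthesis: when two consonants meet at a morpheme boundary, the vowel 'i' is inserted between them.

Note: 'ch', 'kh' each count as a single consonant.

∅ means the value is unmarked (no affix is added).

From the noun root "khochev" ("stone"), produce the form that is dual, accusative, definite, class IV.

Attach number dual -kho → khochevkho.
Attach noun class class IV -v → khochevkhov.
definiteness = definite: zero marking, form stays khochevkhov.
Attach case accusative -ku → khochevkhovku.
Nasal assimilation: no change.
Apply epenthesis: khochevkhovku → khochevikhoviku.

khochevikhoviku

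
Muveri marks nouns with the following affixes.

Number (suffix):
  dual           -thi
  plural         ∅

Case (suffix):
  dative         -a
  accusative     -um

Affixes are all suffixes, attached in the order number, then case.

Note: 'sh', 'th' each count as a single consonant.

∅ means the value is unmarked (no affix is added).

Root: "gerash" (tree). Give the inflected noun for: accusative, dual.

Attach number dual -thi → gerashthi.
Attach case accusative -um → gerashthium.

gerashthium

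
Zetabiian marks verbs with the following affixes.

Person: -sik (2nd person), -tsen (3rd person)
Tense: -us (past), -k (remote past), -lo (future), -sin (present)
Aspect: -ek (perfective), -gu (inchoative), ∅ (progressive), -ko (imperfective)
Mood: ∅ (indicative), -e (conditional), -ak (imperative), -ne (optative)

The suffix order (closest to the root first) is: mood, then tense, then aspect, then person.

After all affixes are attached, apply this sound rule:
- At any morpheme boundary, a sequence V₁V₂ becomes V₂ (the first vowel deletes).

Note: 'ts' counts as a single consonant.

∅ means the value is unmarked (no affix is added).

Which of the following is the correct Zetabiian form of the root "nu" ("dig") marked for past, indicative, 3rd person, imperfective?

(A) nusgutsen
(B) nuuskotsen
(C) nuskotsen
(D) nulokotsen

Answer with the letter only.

mood = indicative: zero marking, form stays nu.
Attach tense past -us → nuus.
Attach aspect imperfective -ko → nuusko.
Attach person 3rd person -tsen → nuuskotsen.
Apply vowel deletion: nuuskotsen → nuskotsen.
So the correct form is nuskotsen, option (C).
(A) nusgutsen is wrong: it uses inchoative instead of imperfective for aspect.
(D) nulokotsen is wrong: it uses future instead of past for tense.
(B) nuuskotsen is wrong: it fails to apply the sound rule(s).

C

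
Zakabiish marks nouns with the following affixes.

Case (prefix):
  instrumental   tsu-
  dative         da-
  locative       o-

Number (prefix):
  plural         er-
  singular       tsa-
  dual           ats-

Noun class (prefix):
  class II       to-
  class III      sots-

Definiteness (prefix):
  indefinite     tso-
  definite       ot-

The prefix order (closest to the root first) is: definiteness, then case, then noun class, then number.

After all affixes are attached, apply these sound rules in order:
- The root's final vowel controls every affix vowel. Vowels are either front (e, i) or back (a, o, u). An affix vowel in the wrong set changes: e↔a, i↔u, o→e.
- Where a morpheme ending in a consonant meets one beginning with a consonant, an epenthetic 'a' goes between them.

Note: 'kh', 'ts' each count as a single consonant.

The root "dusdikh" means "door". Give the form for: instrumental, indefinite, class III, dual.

etsasetsatsitsedusdikh

Attach definiteness indefinite tso- → tsodusdikh.
Attach case instrumental tsu- → tsutsodusdikh.
Attach noun class class III sots- → sotstsutsodusdikh.
Attach number dual ats- → atssotstsutsodusdikh.
Apply vowel harmony: atssotstsutsodusdikh → etssetstsitsedusdikh.
Apply epenthesis: etssetstsitsedusdikh → etsasetsatsitsedusdikh.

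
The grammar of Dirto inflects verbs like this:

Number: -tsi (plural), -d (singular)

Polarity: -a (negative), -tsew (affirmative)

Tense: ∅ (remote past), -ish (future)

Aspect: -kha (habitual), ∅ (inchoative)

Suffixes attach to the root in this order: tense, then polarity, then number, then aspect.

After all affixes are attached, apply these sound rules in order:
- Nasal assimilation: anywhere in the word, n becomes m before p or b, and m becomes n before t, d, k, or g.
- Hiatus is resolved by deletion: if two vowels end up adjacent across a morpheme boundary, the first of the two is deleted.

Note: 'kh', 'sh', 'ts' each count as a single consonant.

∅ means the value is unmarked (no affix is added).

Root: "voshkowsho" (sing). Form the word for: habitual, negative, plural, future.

Attach tense future -ish → voshkowshoish.
Attach polarity negative -a → voshkowshoisha.
Attach number plural -tsi → voshkowshoishatsi.
Attach aspect habitual -kha → voshkowshoishatsikha.
Nasal assimilation: no change.
Apply vowel deletion: voshkowshoishatsikha → voshkowshishatsikha.

voshkowshishatsikha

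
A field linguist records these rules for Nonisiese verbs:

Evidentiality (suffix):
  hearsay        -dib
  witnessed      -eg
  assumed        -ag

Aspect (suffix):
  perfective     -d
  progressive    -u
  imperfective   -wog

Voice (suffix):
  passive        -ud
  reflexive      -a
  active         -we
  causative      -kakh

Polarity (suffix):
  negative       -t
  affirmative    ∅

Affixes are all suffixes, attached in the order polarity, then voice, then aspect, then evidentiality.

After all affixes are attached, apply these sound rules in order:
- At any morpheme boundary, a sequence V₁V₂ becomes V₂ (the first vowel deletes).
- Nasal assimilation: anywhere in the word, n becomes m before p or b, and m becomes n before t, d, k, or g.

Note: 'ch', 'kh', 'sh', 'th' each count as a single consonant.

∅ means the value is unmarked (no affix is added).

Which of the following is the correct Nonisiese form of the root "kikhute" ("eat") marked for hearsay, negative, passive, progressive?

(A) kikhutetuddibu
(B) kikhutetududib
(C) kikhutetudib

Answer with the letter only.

B

Attach polarity negative -t → kikhutet.
Attach voice passive -ud → kikhutetud.
Attach aspect progressive -u → kikhutetudu.
Attach evidentiality hearsay -dib → kikhutetududib.
Vowel deletion: no change.
Nasal assimilation: no change.
So the correct form is kikhutetududib, option (B).
(C) kikhutetudib is wrong: it uses reflexive instead of passive for voice.
(A) kikhutetuddibu is wrong: it has the affixes in the wrong order.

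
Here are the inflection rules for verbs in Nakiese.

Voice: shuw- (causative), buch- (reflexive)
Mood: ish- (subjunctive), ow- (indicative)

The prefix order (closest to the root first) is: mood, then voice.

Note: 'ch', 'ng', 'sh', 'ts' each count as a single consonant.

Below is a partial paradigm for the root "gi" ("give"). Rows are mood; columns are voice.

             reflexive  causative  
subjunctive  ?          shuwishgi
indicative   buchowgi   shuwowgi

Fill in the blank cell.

buchishgi

Attach mood subjunctive ish- → ishgi.
Attach voice reflexive buch- → buchishgi.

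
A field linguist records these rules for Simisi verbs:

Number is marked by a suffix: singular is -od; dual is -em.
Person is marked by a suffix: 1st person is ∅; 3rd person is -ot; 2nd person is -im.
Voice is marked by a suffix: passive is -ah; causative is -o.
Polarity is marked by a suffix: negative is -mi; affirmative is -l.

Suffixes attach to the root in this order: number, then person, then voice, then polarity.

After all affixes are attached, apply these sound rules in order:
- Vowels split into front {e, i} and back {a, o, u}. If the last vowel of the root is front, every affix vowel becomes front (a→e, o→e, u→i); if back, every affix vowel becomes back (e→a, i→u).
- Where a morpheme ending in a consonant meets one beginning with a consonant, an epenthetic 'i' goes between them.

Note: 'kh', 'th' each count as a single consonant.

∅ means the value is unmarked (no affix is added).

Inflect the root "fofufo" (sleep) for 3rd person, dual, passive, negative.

fofufoamotahimu

Attach number dual -em → fofufoem.
Attach person 3rd person -ot → fofufoemot.
Attach voice passive -ah → fofufoemotah.
Attach polarity negative -mi → fofufoemotahmi.
Apply vowel harmony: fofufoemotahmi → fofufoamotahmu.
Apply epenthesis: fofufoamotahmu → fofufoamotahimu.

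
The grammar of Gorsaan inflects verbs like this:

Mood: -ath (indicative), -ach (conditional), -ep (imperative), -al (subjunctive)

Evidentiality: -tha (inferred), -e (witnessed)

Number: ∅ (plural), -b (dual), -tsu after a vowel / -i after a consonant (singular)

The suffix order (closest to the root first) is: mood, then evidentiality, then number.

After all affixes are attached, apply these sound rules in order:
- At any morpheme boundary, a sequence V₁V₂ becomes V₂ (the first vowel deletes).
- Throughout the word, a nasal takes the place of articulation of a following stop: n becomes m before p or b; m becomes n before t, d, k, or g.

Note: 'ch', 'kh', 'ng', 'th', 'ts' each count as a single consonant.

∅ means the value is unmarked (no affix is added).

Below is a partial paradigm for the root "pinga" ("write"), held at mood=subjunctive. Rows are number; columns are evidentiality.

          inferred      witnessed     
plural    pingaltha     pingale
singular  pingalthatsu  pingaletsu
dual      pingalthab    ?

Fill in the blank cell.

Attach mood subjunctive -al → pingaal.
Attach evidentiality witnessed -e → pingaale.
Attach number dual -b → pingaaleb.
Apply vowel deletion: pingaaleb → pingaleb.
Nasal assimilation: no change.

pingaleb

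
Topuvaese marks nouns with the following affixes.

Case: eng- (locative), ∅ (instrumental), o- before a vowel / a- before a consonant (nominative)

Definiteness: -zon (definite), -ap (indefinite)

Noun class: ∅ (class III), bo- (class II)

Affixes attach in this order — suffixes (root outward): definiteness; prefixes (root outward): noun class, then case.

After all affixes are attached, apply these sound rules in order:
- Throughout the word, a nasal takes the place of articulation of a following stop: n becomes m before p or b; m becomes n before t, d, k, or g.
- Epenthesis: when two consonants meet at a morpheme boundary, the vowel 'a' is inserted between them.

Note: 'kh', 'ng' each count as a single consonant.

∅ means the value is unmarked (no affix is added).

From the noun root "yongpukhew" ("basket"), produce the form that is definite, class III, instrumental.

yongpukhewazon

Attach definiteness definite -zon → yongpukhewzon.
noun class = class III: zero marking, form stays yongpukhewzon.
case = instrumental: zero marking, form stays yongpukhewzon.
Nasal assimilation: no change.
Apply epenthesis: yongpukhewzon → yongpukhewazon.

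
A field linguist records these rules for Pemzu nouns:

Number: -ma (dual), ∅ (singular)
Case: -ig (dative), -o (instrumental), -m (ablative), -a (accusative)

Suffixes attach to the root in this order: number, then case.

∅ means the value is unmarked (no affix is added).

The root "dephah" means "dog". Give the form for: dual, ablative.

Attach number dual -ma → dephahma.
Attach case ablative -m → dephahmam.

dephahmam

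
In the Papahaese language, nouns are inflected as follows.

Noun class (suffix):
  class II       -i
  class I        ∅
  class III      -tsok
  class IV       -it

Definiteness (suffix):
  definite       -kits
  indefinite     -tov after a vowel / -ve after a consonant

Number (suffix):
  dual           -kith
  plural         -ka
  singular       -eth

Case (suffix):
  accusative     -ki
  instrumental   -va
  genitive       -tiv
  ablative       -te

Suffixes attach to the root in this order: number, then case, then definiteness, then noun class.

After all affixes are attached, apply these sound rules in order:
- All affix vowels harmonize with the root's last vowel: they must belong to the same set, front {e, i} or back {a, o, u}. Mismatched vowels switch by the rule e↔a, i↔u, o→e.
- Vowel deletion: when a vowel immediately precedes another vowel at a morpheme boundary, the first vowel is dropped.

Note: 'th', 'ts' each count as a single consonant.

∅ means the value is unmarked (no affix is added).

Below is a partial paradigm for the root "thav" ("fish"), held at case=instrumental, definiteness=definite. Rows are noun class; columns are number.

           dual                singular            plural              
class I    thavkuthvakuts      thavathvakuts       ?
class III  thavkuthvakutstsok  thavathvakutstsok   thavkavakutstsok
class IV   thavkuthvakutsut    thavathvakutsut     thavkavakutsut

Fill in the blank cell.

thavkavakuts

Attach number plural -ka → thavka.
Attach case instrumental -va → thavkava.
Attach definiteness definite -kits → thavkavakits.
noun class = class I: zero marking, form stays thavkavakits.
Apply vowel harmony: thavkavakits → thavkavakuts.
Vowel deletion: no change.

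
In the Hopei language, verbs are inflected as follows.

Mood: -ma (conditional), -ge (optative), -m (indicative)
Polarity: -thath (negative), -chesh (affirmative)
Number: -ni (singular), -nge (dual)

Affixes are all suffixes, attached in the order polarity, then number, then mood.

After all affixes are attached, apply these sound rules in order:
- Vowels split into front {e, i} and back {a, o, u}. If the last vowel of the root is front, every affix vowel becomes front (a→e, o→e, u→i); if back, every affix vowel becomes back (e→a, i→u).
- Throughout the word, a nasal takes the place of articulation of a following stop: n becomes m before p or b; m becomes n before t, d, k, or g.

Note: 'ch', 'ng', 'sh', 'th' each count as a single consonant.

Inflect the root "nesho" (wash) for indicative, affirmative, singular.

Attach polarity affirmative -chesh → neshochesh.
Attach number singular -ni → neshocheshni.
Attach mood indicative -m → neshocheshnim.
Apply vowel harmony: neshocheshnim → neshochashnum.
Nasal assimilation: no change.

neshochashnum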